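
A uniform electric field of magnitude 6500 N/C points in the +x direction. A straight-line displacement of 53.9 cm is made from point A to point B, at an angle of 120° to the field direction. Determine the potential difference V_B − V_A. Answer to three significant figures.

1750 V

Only the component of displacement along E changes the potential: ΔV = −E·d·cosθ.
ΔV = −(6500 V/m)(0.539 m)cos120° = 1750 V.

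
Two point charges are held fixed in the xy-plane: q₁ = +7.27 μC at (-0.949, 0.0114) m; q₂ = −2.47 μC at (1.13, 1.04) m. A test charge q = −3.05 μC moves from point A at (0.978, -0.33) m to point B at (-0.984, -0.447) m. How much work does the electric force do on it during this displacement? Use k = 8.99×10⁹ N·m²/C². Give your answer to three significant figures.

0.355 J

The work done by the electric force is W_field = −ΔU = −q(V_B − V_A) = q(V_A − V_B).
At A: distances to the source charges are 1.96 m, 1.38 m; V_A = Σ kqᵢ/rᵢ = 1.73×10⁴ V.
At B: distances to the source charges are 0.460 m, 2.58 m; V_B = Σ kqᵢ/rᵢ = 1.34×10⁵ V.
ΔV = V_B − V_A = 1.16×10⁵ V.
W_field = −qΔV = −(-3.05×10⁻⁶ C)(1.16×10⁵ V) = 0.355 J.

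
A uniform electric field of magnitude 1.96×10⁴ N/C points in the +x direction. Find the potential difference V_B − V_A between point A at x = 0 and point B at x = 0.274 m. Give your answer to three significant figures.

In a uniform field, potential decreases in the direction of E: V_B − V_A = −E·Δx.
V_B − V_A = −(1.96×10⁴ V/m)(0.274 m) = -5370 V.

-5370 V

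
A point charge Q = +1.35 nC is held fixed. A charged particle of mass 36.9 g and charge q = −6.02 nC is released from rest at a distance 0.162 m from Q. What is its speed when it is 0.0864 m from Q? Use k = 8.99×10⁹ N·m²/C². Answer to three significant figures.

4.62×10⁻³ m/s

Only the electrostatic force acts, so mechanical energy is conserved: ½mv² = U₁ − U₂ = kQq(1/r₁ − 1/r₂).
U₁ − U₂ = (8.99×10⁹ N·m²/C²)(1.35×10⁻⁹ C)(-6.02×10⁻⁹ C)(1/0.162 − 1/0.0864) = 3.95×10⁻⁷ J.
v = √(2·3.95×10⁻⁷/0.0369) = 4.62×10⁻³ m/s.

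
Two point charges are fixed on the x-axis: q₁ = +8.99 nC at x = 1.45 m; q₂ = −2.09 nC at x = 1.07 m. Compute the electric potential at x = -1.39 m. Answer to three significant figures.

Electric potential is a scalar, so the contributions from each charge add algebraically: V = Σ kqᵢ/rᵢ.
Distances from the field point to each charge: r₁ = 2.84 m, r₂ = 2.46 m.
V = k[(8.99×10⁻⁹)/(2.84) + (-2.09×10⁻⁹)/(2.46)] = 20.8 V.

20.8 V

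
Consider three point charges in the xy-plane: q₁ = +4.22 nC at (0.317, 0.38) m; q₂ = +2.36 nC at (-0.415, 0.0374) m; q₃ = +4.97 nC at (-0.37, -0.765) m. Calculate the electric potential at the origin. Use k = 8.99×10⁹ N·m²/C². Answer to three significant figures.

180 V

The total potential is the scalar sum of each charge's contribution, V = Σ kqᵢ/rᵢ.
Distances from the field point to each charge: r₁ = 0.495 m, r₂ = 0.417 m, r₃ = 0.850 m.
V = k[(4.22×10⁻⁹)/(0.495) + (2.36×10⁻⁹)/(0.417) + (4.97×10⁻⁹)/(0.850)] = 180 V.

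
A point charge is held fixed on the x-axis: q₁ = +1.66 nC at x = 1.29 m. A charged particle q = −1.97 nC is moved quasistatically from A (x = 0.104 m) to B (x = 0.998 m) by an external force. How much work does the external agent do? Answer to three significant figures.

-7.59×10⁻⁸ J

For quasistatic motion the external work equals the change in potential energy: W_ext = qΔV = q(V_B − V_A).
At A: distance to the source charge is 1.19 m; V_A = kq₁/r = 12.6 V.
At B: distance to the source charge is 0.292 m; V_B = kq₁/r = 51.1 V.
ΔV = V_B − V_A = 38.5 V.
W_ext = qΔV = (-1.97×10⁻⁹ C)(38.5 V) = -7.59×10⁻⁸ J.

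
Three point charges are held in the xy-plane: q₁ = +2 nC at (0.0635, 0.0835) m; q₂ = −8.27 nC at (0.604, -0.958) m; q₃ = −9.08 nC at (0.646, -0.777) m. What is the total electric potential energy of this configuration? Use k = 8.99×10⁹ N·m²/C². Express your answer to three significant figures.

The work to assemble the configuration equals its total potential energy, U = Σ kqᵢqⱼ/rᵢⱼ over all pairs.
Pair separations: r₁₂ = 1.17 m, r₁₃ = 1.04 m, r₂₃ = 0.186 m.
U = (-1.27×10⁻⁷) + (-1.57×10⁻⁷) + (3.63×10⁻⁶) = 3.35×10⁻⁶ J.

3.35×10⁻⁶ J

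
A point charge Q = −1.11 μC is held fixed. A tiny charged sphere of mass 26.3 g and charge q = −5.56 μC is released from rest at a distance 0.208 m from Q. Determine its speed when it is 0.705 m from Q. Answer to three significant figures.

Only the electrostatic force acts, so mechanical energy is conserved: ½mv² = U₁ − U₂ = kQq(1/r₁ − 1/r₂).
U₁ − U₂ = (8.99×10⁹ N·m²/C²)(-1.11×10⁻⁶ C)(-5.56×10⁻⁶ C)(1/0.208 − 1/0.705) = 0.188 J.
v = √(2·0.188/0.0263) = 3.78 m/s.

3.78 m/s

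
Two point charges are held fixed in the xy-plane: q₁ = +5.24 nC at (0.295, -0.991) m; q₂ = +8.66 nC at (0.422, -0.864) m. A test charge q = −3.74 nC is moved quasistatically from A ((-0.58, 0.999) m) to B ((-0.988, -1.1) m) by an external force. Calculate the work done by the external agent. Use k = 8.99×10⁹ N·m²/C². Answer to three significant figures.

For quasistatic motion the external work equals the change in potential energy: W_ext = qΔV = q(V_B − V_A).
At A: distances to the source charges are 2.17 m, 2.12 m; V_A = Σ kqᵢ/rᵢ = 58.5 V.
At B: distances to the source charges are 1.29 m, 1.43 m; V_B = Σ kqᵢ/rᵢ = 91.0 V.
ΔV = V_B − V_A = 32.6 V.
W_ext = qΔV = (-3.74×10⁻⁹ C)(32.6 V) = -1.22×10⁻⁷ J.

-1.22×10⁻⁷ J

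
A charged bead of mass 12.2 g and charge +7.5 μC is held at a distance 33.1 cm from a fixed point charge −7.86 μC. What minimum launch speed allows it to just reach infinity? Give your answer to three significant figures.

16.2 m/s

To just escape, total mechanical energy must reach zero at infinity: ½mv²_min + U = 0, so ½mv²_min = −U = |kQq|/r.
|U| = |kQq|/r = (8.99×10⁹ N·m²/C²)(7.86×10⁻⁶)(7.50×10⁻⁶)/(0.331) = 1.60 J.
v_min = √(2|U|/m) = √(2·1.60/0.0122) = 16.2 m/s.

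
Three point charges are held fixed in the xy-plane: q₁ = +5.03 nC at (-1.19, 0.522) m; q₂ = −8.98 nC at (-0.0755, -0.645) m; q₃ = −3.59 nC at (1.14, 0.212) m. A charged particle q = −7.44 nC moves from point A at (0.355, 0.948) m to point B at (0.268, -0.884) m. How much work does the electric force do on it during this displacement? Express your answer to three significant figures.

The work done by the electric force is W_field = −ΔU = −q(V_B − V_A) = q(V_A − V_B).
At A: distances to the source charges are 1.60 m, 1.65 m, 1.08 m; V_A = Σ kqᵢ/rᵢ = -50.7 V.
At B: distances to the source charges are 2.03 m, 0.418 m, 1.40 m; V_B = Σ kqᵢ/rᵢ = -194 V.
ΔV = V_B − V_A = -143 V.
W_field = −qΔV = −(-7.44×10⁻⁹ C)(-143 V) = -1.06×10⁻⁶ J.

-1.06×10⁻⁶ J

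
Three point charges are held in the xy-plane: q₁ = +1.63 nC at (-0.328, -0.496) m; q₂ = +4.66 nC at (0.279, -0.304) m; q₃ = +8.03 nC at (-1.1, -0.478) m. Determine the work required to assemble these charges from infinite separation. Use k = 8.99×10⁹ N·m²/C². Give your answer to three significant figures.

The assembly work is the sum of pairwise potential energies, U = Σ_{i<j} kqᵢqⱼ/rᵢⱼ.
Pair separations: r₁₂ = 0.637 m, r₁₃ = 0.772 m, r₂₃ = 1.39 m.
U = (1.07×10⁻⁷) + (1.52×10⁻⁷) + (2.42×10⁻⁷) = 5.02×10⁻⁷ J.

5.02×10⁻⁷ J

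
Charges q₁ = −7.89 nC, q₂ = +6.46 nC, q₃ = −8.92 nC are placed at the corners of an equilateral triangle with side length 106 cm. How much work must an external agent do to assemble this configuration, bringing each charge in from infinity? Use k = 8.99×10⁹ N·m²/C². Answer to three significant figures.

-3.24×10⁻⁷ J

The work to assemble the configuration equals its total potential energy, U = Σ kqᵢqⱼ/rᵢⱼ over all pairs.
All three pair separations equal the side length, 1.06 m.
U = (-4.32×10⁻⁷) + (5.97×10⁻⁷) + (-4.89×10⁻⁷) = -3.24×10⁻⁷ J.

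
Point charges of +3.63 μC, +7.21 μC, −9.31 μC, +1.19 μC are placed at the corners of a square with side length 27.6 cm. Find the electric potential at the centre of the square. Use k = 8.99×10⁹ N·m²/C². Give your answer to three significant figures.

Electric potential is a scalar, so the contributions from each charge add algebraically: V = Σ kqᵢ/rᵢ.
The distance from each corner to the centre is a√2/2 = 0.195 m.
V = k[(3.63×10⁻⁶)/(0.195) + (7.21×10⁻⁶)/(0.195) + (-9.31×10⁻⁶)/(0.195) + (1.19×10⁻⁶)/(0.195)] = 1.25×10⁵ V.

1.25×10⁵ V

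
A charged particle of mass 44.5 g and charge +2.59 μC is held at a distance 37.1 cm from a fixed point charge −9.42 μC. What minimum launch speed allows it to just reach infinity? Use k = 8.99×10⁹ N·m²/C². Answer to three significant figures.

5.15 m/s

To just escape, total mechanical energy must reach zero at infinity: ½mv²_min + U = 0, so ½mv²_min = −U = |kQq|/r.
|U| = |kQq|/r = (8.99×10⁹ N·m²/C²)(9.42×10⁻⁶)(2.59×10⁻⁶)/(0.371) = 0.591 J.
v_min = √(2|U|/m) = √(2·0.591/0.0445) = 5.15 m/s.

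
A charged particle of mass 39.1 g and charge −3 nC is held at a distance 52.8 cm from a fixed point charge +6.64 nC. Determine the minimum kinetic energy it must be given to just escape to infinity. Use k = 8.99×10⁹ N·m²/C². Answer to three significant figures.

3.39×10⁻⁷ J

To just escape, total mechanical energy must reach zero at infinity: ½mv²_min + U = 0, so ½mv²_min = −U = |kQq|/r.
|U| = |kQq|/r = (8.99×10⁹ N·m²/C²)(6.64×10⁻⁹)(3.00×10⁻⁹)/(0.528) = 3.39×10⁻⁷ J.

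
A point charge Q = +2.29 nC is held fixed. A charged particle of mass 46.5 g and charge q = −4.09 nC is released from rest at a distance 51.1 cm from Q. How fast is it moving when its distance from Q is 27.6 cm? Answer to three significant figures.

2.46×10⁻³ m/s

Only the electrostatic force acts, so mechanical energy is conserved: ½mv² = U₁ − U₂ = kQq(1/r₁ − 1/r₂).
U₁ − U₂ = (8.99×10⁹ N·m²/C²)(2.29×10⁻⁹ C)(-4.09×10⁻⁹ C)(1/0.511 − 1/0.276) = 1.40×10⁻⁷ J.
v = √(2·1.40×10⁻⁷/0.0465) = 2.46×10⁻³ m/s.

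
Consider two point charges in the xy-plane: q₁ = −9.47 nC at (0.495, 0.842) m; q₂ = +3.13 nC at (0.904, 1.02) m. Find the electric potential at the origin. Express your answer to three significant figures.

-66.5 V

The total potential is the scalar sum of each charge's contribution, V = Σ kqᵢ/rᵢ.
Distances from the field point to each charge: r₁ = 0.977 m, r₂ = 1.36 m.
V = k[(-9.47×10⁻⁹)/(0.977) + (3.13×10⁻⁹)/(1.36)] = -66.5 V.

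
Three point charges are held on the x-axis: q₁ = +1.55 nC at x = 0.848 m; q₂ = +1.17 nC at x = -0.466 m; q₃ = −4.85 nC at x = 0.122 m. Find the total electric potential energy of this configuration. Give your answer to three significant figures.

The assembly work is the sum of pairwise potential energies, U = Σ_{i<j} kqᵢqⱼ/rᵢⱼ.
Pair separations: r₁₂ = 1.31 m, r₁₃ = 0.726 m, r₂₃ = 0.588 m.
U = (1.24×10⁻⁸) + (-9.31×10⁻⁸) + (-8.68×10⁻⁸) = -1.67×10⁻⁷ J.

-1.67×10⁻⁷ J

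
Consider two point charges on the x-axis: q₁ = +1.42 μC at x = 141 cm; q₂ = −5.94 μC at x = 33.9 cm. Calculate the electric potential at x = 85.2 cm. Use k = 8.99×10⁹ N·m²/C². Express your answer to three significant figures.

Electric potential is a scalar, so the contributions from each charge add algebraically: V = Σ kqᵢ/rᵢ.
Distances from the field point to each charge: r₁ = 0.558 m, r₂ = 0.513 m.
V = k[(1.42×10⁻⁶)/(0.558) + (-5.94×10⁻⁶)/(0.513)] = -8.12×10⁴ V.

-8.12×10⁴ V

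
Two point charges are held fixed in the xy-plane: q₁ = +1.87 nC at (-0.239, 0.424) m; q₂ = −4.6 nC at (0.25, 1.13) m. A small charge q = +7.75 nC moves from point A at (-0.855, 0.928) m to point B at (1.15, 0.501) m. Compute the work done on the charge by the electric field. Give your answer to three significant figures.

7.66×10⁻⁸ J

The work done by the electric force is W_field = −ΔU = −q(V_B − V_A) = q(V_A − V_B).
At A: distances to the source charges are 0.796 m, 1.12 m; V_A = Σ kqᵢ/rᵢ = -15.7 V.
At B: distances to the source charges are 1.39 m, 1.10 m; V_B = Σ kqᵢ/rᵢ = -25.6 V.
ΔV = V_B − V_A = -9.89 V.
W_field = −qΔV = −(7.75×10⁻⁹ C)(-9.89 V) = 7.66×10⁻⁸ J.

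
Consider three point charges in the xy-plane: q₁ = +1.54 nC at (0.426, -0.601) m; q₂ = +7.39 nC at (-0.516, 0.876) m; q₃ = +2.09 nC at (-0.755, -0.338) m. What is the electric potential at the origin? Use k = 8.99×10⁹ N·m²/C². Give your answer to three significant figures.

107 V

The total potential is the scalar sum of each charge's contribution, V = Σ kqᵢ/rᵢ.
Distances from the field point to each charge: r₁ = 0.737 m, r₂ = 1.02 m, r₃ = 0.827 m.
V = k[(1.54×10⁻⁹)/(0.737) + (7.39×10⁻⁹)/(1.02) + (2.09×10⁻⁹)/(0.827)] = 107 V.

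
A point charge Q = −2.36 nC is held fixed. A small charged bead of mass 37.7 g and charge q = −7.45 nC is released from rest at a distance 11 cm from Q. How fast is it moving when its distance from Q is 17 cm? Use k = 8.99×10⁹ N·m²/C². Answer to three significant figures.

Only the electrostatic force acts, so mechanical energy is conserved: ½mv² = U₁ − U₂ = kQq(1/r₁ − 1/r₂).
U₁ − U₂ = (8.99×10⁹ N·m²/C²)(-2.36×10⁻⁹ C)(-7.45×10⁻⁹ C)(1/0.110 − 1/0.170) = 5.07×10⁻⁷ J.
v = √(2·5.07×10⁻⁷/0.0377) = 5.19×10⁻³ m/s.

5.19×10⁻³ m/s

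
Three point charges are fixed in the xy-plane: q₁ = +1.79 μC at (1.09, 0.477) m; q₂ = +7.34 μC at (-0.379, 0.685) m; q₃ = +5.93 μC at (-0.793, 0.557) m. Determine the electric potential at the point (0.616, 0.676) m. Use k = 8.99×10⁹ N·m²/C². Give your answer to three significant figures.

The total potential is the scalar sum of each charge's contribution, V = Σ kqᵢ/rᵢ.
Distances from the field point to each charge: r₁ = 0.514 m, r₂ = 0.995 m, r₃ = 1.41 m.
V = k[(1.79×10⁻⁶)/(0.514) + (7.34×10⁻⁶)/(0.995) + (5.93×10⁻⁶)/(1.41)] = 1.35×10⁵ V.

1.35×10⁵ V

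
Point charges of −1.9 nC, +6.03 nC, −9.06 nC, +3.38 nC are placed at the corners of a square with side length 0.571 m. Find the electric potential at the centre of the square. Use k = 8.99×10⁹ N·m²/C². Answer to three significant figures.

-34.5 V

The total potential is the scalar sum of each charge's contribution, V = Σ kqᵢ/rᵢ.
The distance from each corner to the centre is a√2/2 = 0.404 m.
V = k[(-1.90×10⁻⁹)/(0.404) + (6.03×10⁻⁹)/(0.404) + (-9.06×10⁻⁹)/(0.404) + (3.38×10⁻⁹)/(0.404)] = -34.5 V.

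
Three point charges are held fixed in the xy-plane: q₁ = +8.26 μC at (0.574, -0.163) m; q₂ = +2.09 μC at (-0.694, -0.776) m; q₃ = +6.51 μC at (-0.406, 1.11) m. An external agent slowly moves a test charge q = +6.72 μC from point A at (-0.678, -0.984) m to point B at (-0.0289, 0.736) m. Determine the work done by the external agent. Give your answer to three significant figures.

For quasistatic motion the external work equals the change in potential energy: W_ext = qΔV = q(V_B − V_A).
At A: distances to the source charges are 1.50 m, 0.209 m, 2.11 m; V_A = Σ kqᵢ/rᵢ = 1.67×10⁵ V.
At B: distances to the source charges are 1.08 m, 1.65 m, 0.531 m; V_B = Σ kqᵢ/rᵢ = 1.90×10⁵ V.
ΔV = V_B − V_A = 2.28×10⁴ V.
W_ext = qΔV = (6.72×10⁻⁶ C)(2.28×10⁴ V) = 0.153 J.

0.153 J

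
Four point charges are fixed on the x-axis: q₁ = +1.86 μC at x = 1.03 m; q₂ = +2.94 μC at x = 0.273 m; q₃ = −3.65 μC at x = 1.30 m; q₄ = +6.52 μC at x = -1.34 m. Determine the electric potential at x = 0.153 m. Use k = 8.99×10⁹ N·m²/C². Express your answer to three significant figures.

The total potential is the scalar sum of each charge's contribution, V = Σ kqᵢ/rᵢ.
Distances from the field point to each charge: r₁ = 0.877 m, r₂ = 0.120 m, r₃ = 1.15 m, r₄ = 1.49 m.
V = k[(1.86×10⁻⁶)/(0.877) + (2.94×10⁻⁶)/(0.120) + (-3.65×10⁻⁶)/(1.15) + (6.52×10⁻⁶)/(1.49)] = 2.50×10⁵ V.

2.50×10⁵ V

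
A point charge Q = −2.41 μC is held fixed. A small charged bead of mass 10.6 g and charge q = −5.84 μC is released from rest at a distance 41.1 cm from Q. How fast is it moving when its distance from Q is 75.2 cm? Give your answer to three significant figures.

Only the electrostatic force acts, so mechanical energy is conserved: ½mv² = U₁ − U₂ = kQq(1/r₁ − 1/r₂).
U₁ − U₂ = (8.99×10⁹ N·m²/C²)(-2.41×10⁻⁶ C)(-5.84×10⁻⁶ C)(1/0.411 − 1/0.752) = 0.140 J.
v = √(2·0.140/0.0106) = 5.13 m/s.

5.13 m/s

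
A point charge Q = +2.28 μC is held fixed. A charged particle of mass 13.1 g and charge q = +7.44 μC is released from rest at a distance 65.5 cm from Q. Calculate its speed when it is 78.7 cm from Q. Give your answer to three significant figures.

2.44 m/s

Only the electrostatic force acts, so mechanical energy is conserved: ½mv² = U₁ − U₂ = kQq(1/r₁ − 1/r₂).
U₁ − U₂ = (8.99×10⁹ N·m²/C²)(2.28×10⁻⁶ C)(7.44×10⁻⁶ C)(1/0.655 − 1/0.787) = 0.0391 J.
v = √(2·0.0391/0.0131) = 2.44 m/s.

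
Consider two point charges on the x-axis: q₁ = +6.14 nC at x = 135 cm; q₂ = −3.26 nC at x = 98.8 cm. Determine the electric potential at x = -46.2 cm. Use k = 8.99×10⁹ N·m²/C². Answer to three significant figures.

Electric potential is a scalar, so the contributions from each charge add algebraically: V = Σ kqᵢ/rᵢ.
Distances from the field point to each charge: r₁ = 1.81 m, r₂ = 1.45 m.
V = k[(6.14×10⁻⁹)/(1.81) + (-3.26×10⁻⁹)/(1.45)] = 10.3 V.

10.3 V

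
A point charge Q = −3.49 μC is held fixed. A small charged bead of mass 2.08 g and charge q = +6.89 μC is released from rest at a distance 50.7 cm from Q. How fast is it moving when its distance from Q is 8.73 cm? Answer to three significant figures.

44.4 m/s

Only the electrostatic force acts, so mechanical energy is conserved: ½mv² = U₁ − U₂ = kQq(1/r₁ − 1/r₂).
U₁ − U₂ = (8.99×10⁹ N·m²/C²)(-3.49×10⁻⁶ C)(6.89×10⁻⁶ C)(1/0.507 − 1/0.0873) = 2.05 J.
v = √(2·2.05/2.08×10⁻³) = 44.4 m/s.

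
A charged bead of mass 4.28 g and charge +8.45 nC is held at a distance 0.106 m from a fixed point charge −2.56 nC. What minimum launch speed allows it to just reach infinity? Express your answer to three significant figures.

0.0293 m/s

To just escape, total mechanical energy must reach zero at infinity: ½mv²_min + U = 0, so ½mv²_min = −U = |kQq|/r.
|U| = |kQq|/r = (8.99×10⁹ N·m²/C²)(2.56×10⁻⁹)(8.45×10⁻⁹)/(0.106) = 1.83×10⁻⁶ J.
v_min = √(2|U|/m) = √(2·1.83×10⁻⁶/4.28×10⁻³) = 0.0293 m/s.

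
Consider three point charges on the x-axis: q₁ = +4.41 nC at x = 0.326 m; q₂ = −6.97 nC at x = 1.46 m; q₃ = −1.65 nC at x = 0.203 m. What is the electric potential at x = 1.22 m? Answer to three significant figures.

The total potential is the scalar sum of each charge's contribution, V = Σ kqᵢ/rᵢ.
Distances from the field point to each charge: r₁ = 0.894 m, r₂ = 0.240 m, r₃ = 1.02 m.
V = k[(4.41×10⁻⁹)/(0.894) + (-6.97×10⁻⁹)/(0.240) + (-1.65×10⁻⁹)/(1.02)] = -231 V.

-231 V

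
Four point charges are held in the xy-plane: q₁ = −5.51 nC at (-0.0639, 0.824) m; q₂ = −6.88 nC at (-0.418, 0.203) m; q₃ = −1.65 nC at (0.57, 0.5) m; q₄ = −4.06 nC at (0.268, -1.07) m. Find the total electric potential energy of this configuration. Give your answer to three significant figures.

The work to assemble the configuration equals its total potential energy, U = Σ kqᵢqⱼ/rᵢⱼ over all pairs.
Pair separations: r₁₂ = 0.715 m, r₁₃ = 0.712 m, r₁₄ = 1.92 m, r₂₃ = 1.03 m, r₂₄ = 1.45 m, r₃₄ = 1.60 m.
Summing all 6 pair terms gives U = 1.01×10⁻⁶ J.

1.01×10⁻⁶ J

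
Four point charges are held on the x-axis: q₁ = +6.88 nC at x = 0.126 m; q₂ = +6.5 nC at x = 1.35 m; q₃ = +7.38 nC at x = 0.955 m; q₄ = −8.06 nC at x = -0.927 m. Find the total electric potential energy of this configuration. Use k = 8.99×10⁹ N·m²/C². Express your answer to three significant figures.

The work to assemble the configuration equals its total potential energy, U = Σ kqᵢqⱼ/rᵢⱼ over all pairs.
Pair separations: r₁₂ = 1.22 m, r₁₃ = 0.829 m, r₁₄ = 1.05 m, r₂₃ = 0.395 m, r₂₄ = 2.28 m, r₃₄ = 1.88 m.
Summing all 6 pair terms gives U = 1.01×10⁻⁶ J.

1.01×10⁻⁶ J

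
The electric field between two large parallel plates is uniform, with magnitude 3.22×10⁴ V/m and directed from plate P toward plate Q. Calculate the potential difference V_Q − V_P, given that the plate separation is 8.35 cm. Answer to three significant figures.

In a uniform field, potential decreases in the direction of E: ΔV = −E·d for a displacement d parallel to E.
Going from P to Q is a displacement of 8.35 cm along the field, so V_Q − V_P = −Ed = -2690 V.

-2690 V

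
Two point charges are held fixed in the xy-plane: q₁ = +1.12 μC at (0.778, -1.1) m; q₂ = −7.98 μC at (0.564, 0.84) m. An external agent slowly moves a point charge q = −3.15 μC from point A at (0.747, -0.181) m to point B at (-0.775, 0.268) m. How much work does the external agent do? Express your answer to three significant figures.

For quasistatic motion the external work equals the change in potential energy: W_ext = qΔV = q(V_B − V_A).
At A: distances to the source charges are 0.920 m, 1.04 m; V_A = Σ kqᵢ/rᵢ = -5.82×10⁴ V.
At B: distances to the source charges are 2.07 m, 1.46 m; V_B = Σ kqᵢ/rᵢ = -4.44×10⁴ V.
ΔV = V_B − V_A = 1.38×10⁴ V.
W_ext = qΔV = (-3.15×10⁻⁶ C)(1.38×10⁴ V) = -0.0435 J.

-0.0435 J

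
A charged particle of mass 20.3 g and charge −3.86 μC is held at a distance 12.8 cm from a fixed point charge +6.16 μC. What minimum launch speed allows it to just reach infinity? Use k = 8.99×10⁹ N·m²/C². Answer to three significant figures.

To just escape, total mechanical energy must reach zero at infinity: ½mv²_min + U = 0, so ½mv²_min = −U = |kQq|/r.
|U| = |kQq|/r = (8.99×10⁹ N·m²/C²)(6.16×10⁻⁶)(3.86×10⁻⁶)/(0.128) = 1.67 J.
v_min = √(2|U|/m) = √(2·1.67/0.0203) = 12.8 m/s.

12.8 m/s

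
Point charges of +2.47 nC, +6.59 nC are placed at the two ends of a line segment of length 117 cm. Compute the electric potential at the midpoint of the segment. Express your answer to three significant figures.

The total potential is the scalar sum of each charge's contribution, V = Σ kqᵢ/rᵢ.
Each charge is 0.585 m from the midpoint.
V = k[(2.47×10⁻⁹)/(0.585) + (6.59×10⁻⁹)/(0.585)] = 139 V.

139 V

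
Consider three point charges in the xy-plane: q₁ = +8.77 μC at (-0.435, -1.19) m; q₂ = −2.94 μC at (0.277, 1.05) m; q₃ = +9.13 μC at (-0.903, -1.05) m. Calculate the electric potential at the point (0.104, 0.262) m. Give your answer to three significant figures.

6.78×10⁴ V

Electric potential is a scalar, so the contributions from each charge add algebraically: V = Σ kqᵢ/rᵢ.
Distances from the field point to each charge: r₁ = 1.55 m, r₂ = 0.807 m, r₃ = 1.65 m.
V = k[(8.77×10⁻⁶)/(1.55) + (-2.94×10⁻⁶)/(0.807) + (9.13×10⁻⁶)/(1.65)] = 6.78×10⁴ V.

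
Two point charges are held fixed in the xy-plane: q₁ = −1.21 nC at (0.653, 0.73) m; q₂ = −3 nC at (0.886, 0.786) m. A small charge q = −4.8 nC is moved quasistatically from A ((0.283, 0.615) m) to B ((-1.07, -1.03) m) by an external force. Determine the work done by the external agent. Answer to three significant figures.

-2.72×10⁻⁷ J

For quasistatic motion the external work equals the change in potential energy: W_ext = qΔV = q(V_B − V_A).
At A: distances to the source charges are 0.387 m, 0.627 m; V_A = Σ kqᵢ/rᵢ = -71.1 V.
At B: distances to the source charges are 2.46 m, 2.67 m; V_B = Σ kqᵢ/rᵢ = -14.5 V.
ΔV = V_B − V_A = 56.6 V.
W_ext = qΔV = (-4.80×10⁻⁹ C)(56.6 V) = -2.72×10⁻⁷ J.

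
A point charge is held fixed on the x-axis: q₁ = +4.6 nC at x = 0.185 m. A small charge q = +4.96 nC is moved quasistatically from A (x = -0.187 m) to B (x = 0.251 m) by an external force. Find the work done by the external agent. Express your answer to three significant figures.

For quasistatic motion the external work equals the change in potential energy: W_ext = qΔV = q(V_B − V_A).
At A: distance to the source charge is 0.372 m; V_A = kq₁/r = 111 V.
At B: distance to the source charge is 0.0660 m; V_B = kq₁/r = 627 V.
ΔV = V_B − V_A = 515 V.
W_ext = qΔV = (4.96×10⁻⁹ C)(515 V) = 2.56×10⁻⁶ J.

2.56×10⁻⁶ J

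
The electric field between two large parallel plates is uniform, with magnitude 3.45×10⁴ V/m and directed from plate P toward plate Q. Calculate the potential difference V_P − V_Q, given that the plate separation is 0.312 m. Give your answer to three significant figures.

In a uniform field, potential decreases in the direction of E: ΔV = −E·d for a displacement d parallel to E.
Going from Q to P is a displacement of 0.312 m opposite to the field, so V_P − V_Q = +Ed = 1.08×10⁴ V.

1.08×10⁴ V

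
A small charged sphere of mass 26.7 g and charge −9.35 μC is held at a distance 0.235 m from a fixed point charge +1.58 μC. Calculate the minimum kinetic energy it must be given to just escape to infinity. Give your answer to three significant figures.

To just escape, total mechanical energy must reach zero at infinity: ½mv²_min + U = 0, so ½mv²_min = −U = |kQq|/r.
|U| = |kQq|/r = (8.99×10⁹ N·m²/C²)(1.58×10⁻⁶)(9.35×10⁻⁶)/(0.235) = 0.565 J.

0.565 J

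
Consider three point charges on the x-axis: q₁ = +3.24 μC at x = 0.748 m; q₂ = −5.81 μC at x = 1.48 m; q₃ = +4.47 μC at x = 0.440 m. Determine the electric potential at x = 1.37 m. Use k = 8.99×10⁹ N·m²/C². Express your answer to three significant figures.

-3.85×10⁵ V

Electric potential is a scalar, so the contributions from each charge add algebraically: V = Σ kqᵢ/rᵢ.
Distances from the field point to each charge: r₁ = 0.622 m, r₂ = 0.110 m, r₃ = 0.930 m.
V = k[(3.24×10⁻⁶)/(0.622) + (-5.81×10⁻⁶)/(0.110) + (4.47×10⁻⁶)/(0.930)] = -3.85×10⁵ V.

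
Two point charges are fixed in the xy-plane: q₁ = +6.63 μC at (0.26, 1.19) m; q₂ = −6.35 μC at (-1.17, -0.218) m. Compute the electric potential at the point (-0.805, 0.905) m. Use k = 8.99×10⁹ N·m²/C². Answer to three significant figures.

5720 V

Electric potential is a scalar, so the contributions from each charge add algebraically: V = Σ kqᵢ/rᵢ.
Distances from the field point to each charge: r₁ = 1.10 m, r₂ = 1.18 m.
V = k[(6.63×10⁻⁶)/(1.10) + (-6.35×10⁻⁶)/(1.18)] = 5720 V.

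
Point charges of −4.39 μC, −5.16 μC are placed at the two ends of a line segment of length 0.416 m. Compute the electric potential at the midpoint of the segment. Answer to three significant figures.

-4.13×10⁵ V

Electric potential is a scalar, so the contributions from each charge add algebraically: V = Σ kqᵢ/rᵢ.
Each charge is 0.208 m from the midpoint.
V = k[(-4.39×10⁻⁶)/(0.208) + (-5.16×10⁻⁶)/(0.208)] = -4.13×10⁵ V.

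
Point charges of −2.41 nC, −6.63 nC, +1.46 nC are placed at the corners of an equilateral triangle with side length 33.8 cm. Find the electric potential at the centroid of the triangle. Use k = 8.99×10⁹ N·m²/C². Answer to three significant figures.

The total potential is the scalar sum of each charge's contribution, V = Σ kqᵢ/rᵢ.
The distance from each vertex to the centroid is a/√3 = 0.195 m.
V = k[(-2.41×10⁻⁹)/(0.195) + (-6.63×10⁻⁹)/(0.195) + (1.46×10⁻⁹)/(0.195)] = -349 V.

-349 V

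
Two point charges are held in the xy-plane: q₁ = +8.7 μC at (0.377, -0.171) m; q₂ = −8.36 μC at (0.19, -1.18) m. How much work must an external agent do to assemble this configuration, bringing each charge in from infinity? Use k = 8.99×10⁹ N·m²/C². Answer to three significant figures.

The work to assemble the configuration equals its total potential energy, U = Σ kqᵢqⱼ/rᵢⱼ over all pairs.
Pair separations: r₁₂ = 1.03 m.
U = (-0.637) = -0.637 J.

-0.637 J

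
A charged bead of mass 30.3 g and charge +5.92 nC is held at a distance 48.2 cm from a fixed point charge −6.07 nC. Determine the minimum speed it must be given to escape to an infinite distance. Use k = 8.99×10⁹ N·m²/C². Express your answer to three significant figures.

To just escape, total mechanical energy must reach zero at infinity: ½mv²_min + U = 0, so ½mv²_min = −U = |kQq|/r.
|U| = |kQq|/r = (8.99×10⁹ N·m²/C²)(6.07×10⁻⁹)(5.92×10⁻⁹)/(0.482) = 6.70×10⁻⁷ J.
v_min = √(2|U|/m) = √(2·6.70×10⁻⁷/0.0303) = 6.65×10⁻³ m/s.

6.65×10⁻³ m/s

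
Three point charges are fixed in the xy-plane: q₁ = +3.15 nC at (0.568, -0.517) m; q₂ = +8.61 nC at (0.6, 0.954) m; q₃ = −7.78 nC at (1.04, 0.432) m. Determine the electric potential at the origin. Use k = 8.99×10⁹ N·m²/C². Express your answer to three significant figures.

Electric potential is a scalar, so the contributions from each charge add algebraically: V = Σ kqᵢ/rᵢ.
Distances from the field point to each charge: r₁ = 0.768 m, r₂ = 1.13 m, r₃ = 1.13 m.
V = k[(3.15×10⁻⁹)/(0.768) + (8.61×10⁻⁹)/(1.13) + (-7.78×10⁻⁹)/(1.13)] = 43.4 V.

43.4 V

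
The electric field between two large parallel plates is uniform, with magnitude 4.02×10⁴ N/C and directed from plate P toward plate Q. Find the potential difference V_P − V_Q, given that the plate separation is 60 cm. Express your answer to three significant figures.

In a uniform field, potential decreases in the direction of E: ΔV = −E·d for a displacement d parallel to E.
Going from Q to P is a displacement of 60 cm opposite to the field, so V_P − V_Q = +Ed = 2.41×10⁴ V.

2.41×10⁴ V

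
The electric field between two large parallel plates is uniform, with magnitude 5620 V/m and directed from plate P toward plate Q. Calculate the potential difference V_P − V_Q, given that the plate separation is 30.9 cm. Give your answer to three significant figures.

1740 V

In a uniform field, potential decreases in the direction of E: ΔV = −E·d for a displacement d parallel to E.
Going from Q to P is a displacement of 30.9 cm opposite to the field, so V_P − V_Q = +Ed = 1740 V.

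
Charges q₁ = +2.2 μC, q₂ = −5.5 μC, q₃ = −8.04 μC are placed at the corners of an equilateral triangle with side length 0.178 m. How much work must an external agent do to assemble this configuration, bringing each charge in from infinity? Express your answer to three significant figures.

The assembly work is the sum of pairwise potential energies, U = Σ_{i<j} kqᵢqⱼ/rᵢⱼ.
All three pair separations equal the side length, 0.178 m.
U = (-0.611) + (-0.893) + (2.23) = 0.729 J.

0.729 J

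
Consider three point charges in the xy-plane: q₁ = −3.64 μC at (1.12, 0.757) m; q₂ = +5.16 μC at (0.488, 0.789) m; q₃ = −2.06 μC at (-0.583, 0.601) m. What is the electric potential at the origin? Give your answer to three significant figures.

The total potential is the scalar sum of each charge's contribution, V = Σ kqᵢ/rᵢ.
Distances from the field point to each charge: r₁ = 1.35 m, r₂ = 0.928 m, r₃ = 0.837 m.
V = k[(-3.64×10⁻⁶)/(1.35) + (5.16×10⁻⁶)/(0.928) + (-2.06×10⁻⁶)/(0.837)] = 3680 V.

3680 V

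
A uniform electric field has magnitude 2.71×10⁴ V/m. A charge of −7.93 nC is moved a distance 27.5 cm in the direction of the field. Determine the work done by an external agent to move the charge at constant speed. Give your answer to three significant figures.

The potential change for a displacement 27.5 cm in the direction of the field is ΔV = −Ed = -7450 V.
W_ext = qΔV = 5.91×10⁻⁵ J.

5.91×10⁻⁵ J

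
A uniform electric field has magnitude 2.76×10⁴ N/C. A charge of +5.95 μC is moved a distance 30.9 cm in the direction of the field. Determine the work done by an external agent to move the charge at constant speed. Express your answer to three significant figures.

The potential change for a displacement 30.9 cm in the direction of the field is ΔV = −Ed = -8530 V.
W_ext = qΔV = -0.0507 J.

-0.0507 J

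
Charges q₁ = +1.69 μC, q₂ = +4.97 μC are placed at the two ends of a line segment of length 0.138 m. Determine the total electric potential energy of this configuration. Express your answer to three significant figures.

0.547 J

The assembly work is the sum of pairwise potential energies, U = Σ_{i<j} kqᵢqⱼ/rᵢⱼ.
The separation is r = 0.138 m.
U = (0.547) = 0.547 J.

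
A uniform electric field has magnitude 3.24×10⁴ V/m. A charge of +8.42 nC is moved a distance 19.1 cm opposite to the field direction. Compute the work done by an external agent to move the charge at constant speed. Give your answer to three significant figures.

The potential change for a displacement 19.1 cm opposite to the field direction is ΔV = +Ed = 6190 V.
W_ext = qΔV = 5.21×10⁻⁵ J.

5.21×10⁻⁵ J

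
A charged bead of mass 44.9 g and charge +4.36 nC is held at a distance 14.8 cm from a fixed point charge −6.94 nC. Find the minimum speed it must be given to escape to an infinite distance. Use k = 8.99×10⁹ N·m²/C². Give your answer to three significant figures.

9.05×10⁻³ m/s

To just escape, total mechanical energy must reach zero at infinity: ½mv²_min + U = 0, so ½mv²_min = −U = |kQq|/r.
|U| = |kQq|/r = (8.99×10⁹ N·m²/C²)(6.94×10⁻⁹)(4.36×10⁻⁹)/(0.148) = 1.84×10⁻⁶ J.
v_min = √(2|U|/m) = √(2·1.84×10⁻⁶/0.0449) = 9.05×10⁻³ m/s.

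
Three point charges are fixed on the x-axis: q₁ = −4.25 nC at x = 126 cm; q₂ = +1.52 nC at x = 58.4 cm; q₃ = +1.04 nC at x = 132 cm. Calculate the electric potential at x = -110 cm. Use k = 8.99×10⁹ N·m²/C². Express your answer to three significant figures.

-4.21 V

Electric potential is a scalar, so the contributions from each charge add algebraically: V = Σ kqᵢ/rᵢ.
Distances from the field point to each charge: r₁ = 2.36 m, r₂ = 1.68 m, r₃ = 2.42 m.
V = k[(-4.25×10⁻⁹)/(2.36) + (1.52×10⁻⁹)/(1.68) + (1.04×10⁻⁹)/(2.42)] = -4.21 V.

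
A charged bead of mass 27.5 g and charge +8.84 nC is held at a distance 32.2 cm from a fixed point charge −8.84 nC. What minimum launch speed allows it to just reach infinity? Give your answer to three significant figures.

To just escape, total mechanical energy must reach zero at infinity: ½mv²_min + U = 0, so ½mv²_min = −U = |kQq|/r.
|U| = |kQq|/r = (8.99×10⁹ N·m²/C²)(8.84×10⁻⁹)(8.84×10⁻⁹)/(0.322) = 2.18×10⁻⁶ J.
v_min = √(2|U|/m) = √(2·2.18×10⁻⁶/0.0275) = 0.0126 m/s.

0.0126 m/s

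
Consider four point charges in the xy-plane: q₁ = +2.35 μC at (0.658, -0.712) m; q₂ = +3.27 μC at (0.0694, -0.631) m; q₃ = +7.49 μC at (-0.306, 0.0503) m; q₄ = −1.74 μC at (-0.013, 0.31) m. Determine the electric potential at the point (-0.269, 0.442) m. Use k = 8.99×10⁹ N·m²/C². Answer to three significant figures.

1.57×10⁵ V

Electric potential is a scalar, so the contributions from each charge add algebraically: V = Σ kqᵢ/rᵢ.
Distances from the field point to each charge: r₁ = 1.48 m, r₂ = 1.13 m, r₃ = 0.393 m, r₄ = 0.288 m.
V = k[(2.35×10⁻⁶)/(1.48) + (3.27×10⁻⁶)/(1.13) + (7.49×10⁻⁶)/(0.393) + (-1.74×10⁻⁶)/(0.288)] = 1.57×10⁵ V.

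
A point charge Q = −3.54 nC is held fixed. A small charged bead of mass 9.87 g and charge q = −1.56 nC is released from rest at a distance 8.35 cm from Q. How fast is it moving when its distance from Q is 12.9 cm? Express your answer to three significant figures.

6.52×10⁻³ m/s

Only the electrostatic force acts, so mechanical energy is conserved: ½mv² = U₁ − U₂ = kQq(1/r₁ − 1/r₂).
U₁ − U₂ = (8.99×10⁹ N·m²/C²)(-3.54×10⁻⁹ C)(-1.56×10⁻⁹ C)(1/0.0835 − 1/0.129) = 2.10×10⁻⁷ J.
v = √(2·2.10×10⁻⁷/9.87×10⁻³) = 6.52×10⁻³ m/s.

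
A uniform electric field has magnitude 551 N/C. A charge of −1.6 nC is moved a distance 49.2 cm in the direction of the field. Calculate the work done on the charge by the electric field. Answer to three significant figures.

The potential change for a displacement 49.2 cm in the direction of the field is ΔV = −Ed = -271 V.
W_field = −qΔV = -4.34×10⁻⁷ J.

-4.34×10⁻⁷ J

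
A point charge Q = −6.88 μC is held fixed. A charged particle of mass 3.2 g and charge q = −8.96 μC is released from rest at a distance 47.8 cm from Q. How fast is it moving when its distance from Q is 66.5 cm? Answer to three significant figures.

Only the electrostatic force acts, so mechanical energy is conserved: ½mv² = U₁ − U₂ = kQq(1/r₁ − 1/r₂).
U₁ − U₂ = (8.99×10⁹ N·m²/C²)(-6.88×10⁻⁶ C)(-8.96×10⁻⁶ C)(1/0.478 − 1/0.665) = 0.326 J.
v = √(2·0.326/3.20×10⁻³) = 14.3 m/s.

14.3 m/s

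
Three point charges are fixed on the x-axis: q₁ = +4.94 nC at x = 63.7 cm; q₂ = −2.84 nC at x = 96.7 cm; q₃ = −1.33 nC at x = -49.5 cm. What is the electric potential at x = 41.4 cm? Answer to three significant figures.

140 V

Electric potential is a scalar, so the contributions from each charge add algebraically: V = Σ kqᵢ/rᵢ.
Distances from the field point to each charge: r₁ = 0.223 m, r₂ = 0.553 m, r₃ = 0.909 m.
V = k[(4.94×10⁻⁹)/(0.223) + (-2.84×10⁻⁹)/(0.553) + (-1.33×10⁻⁹)/(0.909)] = 140 V.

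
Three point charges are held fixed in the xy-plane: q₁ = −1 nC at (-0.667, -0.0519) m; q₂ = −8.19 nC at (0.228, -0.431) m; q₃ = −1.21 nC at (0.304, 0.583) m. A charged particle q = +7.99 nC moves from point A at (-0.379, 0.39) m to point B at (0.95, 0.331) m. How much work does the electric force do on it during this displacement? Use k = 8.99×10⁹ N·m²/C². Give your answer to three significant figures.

-1.06×10⁻⁷ J

The work done by the electric force is W_field = −ΔU = −q(V_B − V_A) = q(V_A − V_B).
At A: distances to the source charges are 0.527 m, 1.02 m, 0.710 m; V_A = Σ kqᵢ/rᵢ = -104 V.
At B: distances to the source charges are 1.66 m, 1.05 m, 0.693 m; V_B = Σ kqᵢ/rᵢ = -91.2 V.
ΔV = V_B − V_A = 13.2 V.
W_field = −qΔV = −(7.99×10⁻⁹ C)(13.2 V) = -1.06×10⁻⁷ J.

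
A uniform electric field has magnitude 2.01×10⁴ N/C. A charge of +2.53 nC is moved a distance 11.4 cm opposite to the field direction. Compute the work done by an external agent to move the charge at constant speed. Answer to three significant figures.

The potential change for a displacement 11.4 cm opposite to the field direction is ΔV = +Ed = 2290 V.
W_ext = qΔV = 5.80×10⁻⁶ J.

5.80×10⁻⁶ J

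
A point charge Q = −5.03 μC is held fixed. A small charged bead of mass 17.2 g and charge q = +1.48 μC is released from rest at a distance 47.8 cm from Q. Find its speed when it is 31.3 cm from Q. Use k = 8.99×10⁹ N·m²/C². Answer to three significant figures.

Only the electrostatic force acts, so mechanical energy is conserved: ½mv² = U₁ − U₂ = kQq(1/r₁ − 1/r₂).
U₁ − U₂ = (8.99×10⁹ N·m²/C²)(-5.03×10⁻⁶ C)(1.48×10⁻⁶ C)(1/0.478 − 1/0.313) = 0.0738 J.
v = √(2·0.0738/0.0172) = 2.93 m/s.

2.93 m/s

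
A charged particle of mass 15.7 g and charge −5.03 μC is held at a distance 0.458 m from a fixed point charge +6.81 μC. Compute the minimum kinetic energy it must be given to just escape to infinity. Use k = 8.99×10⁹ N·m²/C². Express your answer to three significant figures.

0.672 J

To just escape, total mechanical energy must reach zero at infinity: ½mv²_min + U = 0, so ½mv²_min = −U = |kQq|/r.
|U| = |kQq|/r = (8.99×10⁹ N·m²/C²)(6.81×10⁻⁶)(5.03×10⁻⁶)/(0.458) = 0.672 J.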